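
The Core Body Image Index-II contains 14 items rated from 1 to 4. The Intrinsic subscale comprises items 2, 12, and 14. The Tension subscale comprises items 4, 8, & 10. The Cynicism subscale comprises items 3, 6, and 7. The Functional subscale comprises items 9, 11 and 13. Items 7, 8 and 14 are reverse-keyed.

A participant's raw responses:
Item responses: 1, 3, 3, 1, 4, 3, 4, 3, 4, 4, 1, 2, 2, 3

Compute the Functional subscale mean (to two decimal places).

2.33

Functional items: 9, 11, 13.
  item 9: 4
  item 11: 1
  item 13: 2
Sum = 4 + 1 + 2 = 7
Mean = 7 / 3 = 2.33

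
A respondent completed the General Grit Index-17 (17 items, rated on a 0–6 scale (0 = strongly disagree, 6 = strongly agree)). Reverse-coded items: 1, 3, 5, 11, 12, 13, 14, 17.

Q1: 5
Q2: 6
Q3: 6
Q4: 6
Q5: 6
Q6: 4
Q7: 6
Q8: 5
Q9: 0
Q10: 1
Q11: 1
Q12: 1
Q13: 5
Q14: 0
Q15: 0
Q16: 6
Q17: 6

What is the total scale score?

Reversing items 1, 3, 5, 11, 12, 13, 14, and 17 with 6 − raw:
Total = (6−5) + 6 + (6−6) + 6 + (6−6) + 4 + 6 + 5 + 0 + 1 + (6−1) + (6−1) + (6−5) + (6−0) + 0 + 6 + (6−6)
      = 1 + 6 + 0 + 6 + 0 + 4 + 6 + 5 + 0 + 1 + 5 + 5 + 1 + 6 + 0 + 6 + 0 = 52

52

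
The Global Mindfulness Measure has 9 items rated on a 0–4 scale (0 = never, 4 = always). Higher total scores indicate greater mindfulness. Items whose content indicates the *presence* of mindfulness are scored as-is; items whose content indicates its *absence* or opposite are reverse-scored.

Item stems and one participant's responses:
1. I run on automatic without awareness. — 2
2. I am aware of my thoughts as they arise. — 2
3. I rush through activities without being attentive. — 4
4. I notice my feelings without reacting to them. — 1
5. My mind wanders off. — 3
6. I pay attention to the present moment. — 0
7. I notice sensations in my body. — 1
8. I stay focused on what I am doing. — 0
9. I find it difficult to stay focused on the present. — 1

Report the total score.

Items 1, 3, 5, 9 describe the absence/opposite of mindfulness → reverse-score.
reverse-coded value = 4 − response.
  item 1: 4 − 2 = 2
  item 2: 2
  item 3: 4 − 4 = 0
  item 4: 1
  item 5: 4 − 3 = 1
  item 6: 0
  item 7: 1
  item 8: 0
  item 9: 4 − 1 = 3
Total = 2 + 2 + 0 + 1 + 1 + 0 + 1 + 0 + 3 = 10

10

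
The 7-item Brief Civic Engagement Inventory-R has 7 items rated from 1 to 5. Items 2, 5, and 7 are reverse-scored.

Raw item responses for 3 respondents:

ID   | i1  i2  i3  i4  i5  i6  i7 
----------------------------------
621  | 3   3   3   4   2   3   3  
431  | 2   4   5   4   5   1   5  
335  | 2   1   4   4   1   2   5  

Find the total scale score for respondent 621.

23

Respondent 621 raw: 3, 3, 3, 4, 2, 3, 3.
Reverse-coded (reversed = (1+5) − raw = 6 − raw):
  item 1: 3
  item 2: 6 − 3 = 3
  item 3: 3
  item 4: 4
  item 5: 6 − 2 = 4
  item 6: 3
  item 7: 6 − 3 = 3
Sum = 3 + 3 + 3 + 4 + 4 + 3 + 3 = 23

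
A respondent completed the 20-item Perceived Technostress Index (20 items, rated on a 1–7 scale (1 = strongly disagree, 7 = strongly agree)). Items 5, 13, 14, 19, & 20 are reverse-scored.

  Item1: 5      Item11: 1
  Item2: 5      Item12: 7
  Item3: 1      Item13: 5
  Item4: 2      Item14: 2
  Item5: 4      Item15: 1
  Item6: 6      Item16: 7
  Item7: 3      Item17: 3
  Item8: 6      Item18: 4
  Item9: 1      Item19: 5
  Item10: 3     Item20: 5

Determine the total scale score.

Raw sum = 76. Reverse-scored items: 5, 13, 14, 19, 20; their raw sum = 21.
Each reversal replaces raw with 8 − raw, changing the total by 8 − 2·raw per item.
Total = 76 + 5·8 − 2·21 = 76 + 40 − 42 = 74

74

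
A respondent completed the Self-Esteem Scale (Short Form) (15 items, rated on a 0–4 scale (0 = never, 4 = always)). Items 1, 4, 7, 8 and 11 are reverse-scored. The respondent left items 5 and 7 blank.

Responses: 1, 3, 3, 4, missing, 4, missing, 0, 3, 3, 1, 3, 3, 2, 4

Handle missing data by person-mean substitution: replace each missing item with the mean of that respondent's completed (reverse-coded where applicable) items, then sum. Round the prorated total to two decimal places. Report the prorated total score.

43.85

Reverse-coded (reverse-coded value = 4 − response):
  item 1: 4 − 1 = 3
  item 4: 4 − 4 = 0
  item 8: 4 − 0 = 4
  item 11: 4 − 1 = 3
Completed scored items (13 of 15): 3, 3, 3, 0, 4, 4, 3, 3, 3, 3, 3, 2, 4; sum = 38.
Person mean = 38 / 13 ≈ 2.9231
Prorated total = (38 / 13) × 15 = 43.85 (to 2 dp)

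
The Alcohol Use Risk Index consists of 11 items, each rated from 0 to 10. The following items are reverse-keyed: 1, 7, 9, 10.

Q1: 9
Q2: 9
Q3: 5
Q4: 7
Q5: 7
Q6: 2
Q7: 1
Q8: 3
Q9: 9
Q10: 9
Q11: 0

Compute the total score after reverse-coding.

Reverse-coded items (on a 0–10 scale, reversed = 10 − raw):
  item 1: 10 − 9 = 1
  item 7: 10 − 1 = 9
  item 9: 10 − 9 = 1
  item 10: 10 − 9 = 1
Scored responses: 1, 9, 5, 7, 7, 2, 9, 3, 1, 1, 0
Total = 1 + 9 + 5 + 7 + 7 + 2 + 9 + 3 + 1 + 1 + 0 = 45

45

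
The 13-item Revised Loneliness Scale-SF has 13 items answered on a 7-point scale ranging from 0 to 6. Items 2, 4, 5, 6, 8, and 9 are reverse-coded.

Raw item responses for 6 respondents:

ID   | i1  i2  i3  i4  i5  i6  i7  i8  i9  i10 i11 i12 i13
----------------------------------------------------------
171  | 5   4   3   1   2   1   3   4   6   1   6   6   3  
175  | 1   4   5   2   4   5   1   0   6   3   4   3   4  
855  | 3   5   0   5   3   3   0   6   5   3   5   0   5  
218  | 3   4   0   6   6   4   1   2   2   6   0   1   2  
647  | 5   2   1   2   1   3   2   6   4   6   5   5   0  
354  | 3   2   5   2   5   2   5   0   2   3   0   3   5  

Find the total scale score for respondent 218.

25

Respondent 218 raw: 3, 4, 0, 6, 6, 4, 1, 2, 2, 6, 0, 1, 2.
Reverse-coded (reverse-coded value = 6 − response):
  item 1: 3
  item 2: 6 − 4 = 2
  item 3: 0
  item 4: 6 − 6 = 0
  item 5: 6 − 6 = 0
  item 6: 6 − 4 = 2
  item 7: 1
  item 8: 6 − 2 = 4
  item 9: 6 − 2 = 4
  item 10: 6
  item 11: 0
  item 12: 1
  item 13: 2
Sum = 3 + 2 + 0 + 0 + 0 + 2 + 1 + 4 + 4 + 6 + 0 + 1 + 2 = 25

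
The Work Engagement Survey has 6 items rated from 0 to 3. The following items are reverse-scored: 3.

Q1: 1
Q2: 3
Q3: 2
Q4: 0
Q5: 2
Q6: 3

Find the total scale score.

10

Reverse-coded items (reverse-coded value = 3 − response):
  item 3: 3 − 2 = 1
Scored items: 1, 3, 1, 0, 2, 3
Total = 1 + 3 + 1 + 0 + 2 + 3 = 10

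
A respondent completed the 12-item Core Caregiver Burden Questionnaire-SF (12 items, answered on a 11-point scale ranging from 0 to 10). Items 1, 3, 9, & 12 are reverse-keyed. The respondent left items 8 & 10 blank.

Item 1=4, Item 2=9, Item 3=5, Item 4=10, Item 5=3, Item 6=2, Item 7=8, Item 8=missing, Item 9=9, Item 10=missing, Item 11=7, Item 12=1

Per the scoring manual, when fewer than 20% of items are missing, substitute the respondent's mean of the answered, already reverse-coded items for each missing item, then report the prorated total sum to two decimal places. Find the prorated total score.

Reverse-coded (reverse-coded value = 10 − response):
  item 1: 10 − 4 = 6
  item 3: 10 − 5 = 5
  item 9: 10 − 9 = 1
  item 12: 10 − 1 = 9
Completed scored items (10 of 12): 6, 9, 5, 10, 3, 2, 8, 1, 7, 9; sum = 60.
Person mean = 60 / 10 ≈ 6.0000
Prorated total = (60 / 10) × 12 = 72.00 (to 2 dp)

72.00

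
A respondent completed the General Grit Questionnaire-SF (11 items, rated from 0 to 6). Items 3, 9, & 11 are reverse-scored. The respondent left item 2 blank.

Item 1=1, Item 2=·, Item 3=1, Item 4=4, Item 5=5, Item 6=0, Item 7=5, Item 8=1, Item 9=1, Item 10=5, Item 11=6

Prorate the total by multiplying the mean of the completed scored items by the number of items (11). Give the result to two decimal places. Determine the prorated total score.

34.10

Reverse-coded (reversed = (0+6) − raw = 6 − raw):
  item 3: 6 − 1 = 5
  item 9: 6 − 1 = 5
  item 11: 6 − 6 = 0
Completed scored items (10 of 11): 1, 5, 4, 5, 0, 5, 1, 5, 5, 0; sum = 31.
Person mean = 31 / 10 ≈ 3.1000
Prorated total = (31 / 10) × 11 = 34.10 (to 2 dp)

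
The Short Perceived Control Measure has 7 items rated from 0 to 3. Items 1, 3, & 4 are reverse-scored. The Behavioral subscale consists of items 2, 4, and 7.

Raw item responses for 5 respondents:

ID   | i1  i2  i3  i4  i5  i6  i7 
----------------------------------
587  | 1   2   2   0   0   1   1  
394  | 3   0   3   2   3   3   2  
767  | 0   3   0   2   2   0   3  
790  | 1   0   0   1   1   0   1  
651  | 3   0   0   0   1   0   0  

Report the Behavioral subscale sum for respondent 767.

Respondent 767 raw: 0, 3, 0, 2, 2, 0, 3.
Behavioral items: 2, 4, 7.
Reverse-coded (reversed = (0+3) − raw = 3 − raw):
  item 2: 3
  item 4: 3 − 2 = 1
  item 7: 3
Sum = 3 + 1 + 3 = 7

7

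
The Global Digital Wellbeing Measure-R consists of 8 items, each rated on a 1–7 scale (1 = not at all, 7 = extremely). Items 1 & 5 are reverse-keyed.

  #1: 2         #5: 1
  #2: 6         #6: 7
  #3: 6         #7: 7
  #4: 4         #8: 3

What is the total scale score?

Reverse-keyed items use 8 − raw:
  item 1: 8 − 2 = 6
  item 5: 8 − 1 = 7
Scored items: 6, 6, 6, 4, 7, 7, 7, 3
Total = 6 + 6 + 6 + 4 + 7 + 7 + 7 + 3 = 46

46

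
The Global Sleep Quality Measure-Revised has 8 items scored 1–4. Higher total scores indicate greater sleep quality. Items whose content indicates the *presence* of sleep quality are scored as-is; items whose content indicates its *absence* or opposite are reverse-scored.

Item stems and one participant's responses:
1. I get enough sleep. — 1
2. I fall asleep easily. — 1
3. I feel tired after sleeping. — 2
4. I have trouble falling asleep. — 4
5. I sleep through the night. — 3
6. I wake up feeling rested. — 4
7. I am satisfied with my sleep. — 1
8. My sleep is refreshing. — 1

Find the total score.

15

Items 3, 4 describe the absence/opposite of sleep quality → reverse-score.
reversed = (1+4) − raw = 5 − raw.
  item 1: 1
  item 2: 1
  item 3: 5 − 2 = 3
  item 4: 5 − 4 = 1
  item 5: 3
  item 6: 4
  item 7: 1
  item 8: 1
Total = 1 + 1 + 3 + 1 + 3 + 4 + 1 + 1 = 15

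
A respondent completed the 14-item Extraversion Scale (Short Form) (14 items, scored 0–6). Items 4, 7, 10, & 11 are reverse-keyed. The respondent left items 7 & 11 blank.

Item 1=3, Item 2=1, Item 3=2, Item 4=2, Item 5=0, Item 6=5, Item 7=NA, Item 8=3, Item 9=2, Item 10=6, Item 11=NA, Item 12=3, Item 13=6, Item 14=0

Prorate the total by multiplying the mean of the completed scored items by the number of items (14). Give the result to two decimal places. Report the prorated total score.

Reverse-coded (reversed = (0+6) − raw = 6 − raw):
  item 4: 6 − 2 = 4
  item 10: 6 − 6 = 0
Completed scored items (12 of 14): 3, 1, 2, 4, 0, 5, 3, 2, 0, 3, 6, 0; sum = 29.
Person mean = 29 / 12 ≈ 2.4167
Prorated total = (29 / 12) × 14 = 33.83 (to 2 dp)

33.83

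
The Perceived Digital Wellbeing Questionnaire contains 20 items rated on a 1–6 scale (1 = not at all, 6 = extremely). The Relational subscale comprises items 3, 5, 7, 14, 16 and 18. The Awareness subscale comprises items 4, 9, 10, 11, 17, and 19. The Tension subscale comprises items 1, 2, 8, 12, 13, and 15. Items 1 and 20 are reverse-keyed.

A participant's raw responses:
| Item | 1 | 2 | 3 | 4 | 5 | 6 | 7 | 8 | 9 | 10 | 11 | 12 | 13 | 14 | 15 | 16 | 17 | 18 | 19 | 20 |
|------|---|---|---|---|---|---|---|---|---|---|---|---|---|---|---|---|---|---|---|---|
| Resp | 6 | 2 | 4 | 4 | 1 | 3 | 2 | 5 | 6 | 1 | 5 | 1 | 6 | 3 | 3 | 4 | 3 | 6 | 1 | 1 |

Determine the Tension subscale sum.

Tension items: 1, 2, 8, 12, 13, 15.
Of these, item 1 is reverse-keyed; reverse-coded value = 7 − response.
  item 1: 7 − 6 = 1
  item 2: 2
  item 8: 5
  item 12: 1
  item 13: 6
  item 15: 3
Sum = 1 + 2 + 5 + 1 + 6 + 3 = 18

18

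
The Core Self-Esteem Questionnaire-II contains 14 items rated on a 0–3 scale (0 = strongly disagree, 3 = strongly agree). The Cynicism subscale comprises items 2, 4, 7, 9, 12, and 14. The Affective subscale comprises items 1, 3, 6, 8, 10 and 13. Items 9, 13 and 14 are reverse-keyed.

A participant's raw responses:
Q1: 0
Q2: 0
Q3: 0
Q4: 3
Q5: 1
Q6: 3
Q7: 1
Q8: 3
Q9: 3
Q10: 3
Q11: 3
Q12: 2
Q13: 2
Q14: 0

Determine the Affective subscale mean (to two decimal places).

Affective items: 1, 3, 6, 8, 10, 13.
Of these, item 13 is reverse-keyed; on a 0–3 scale, reversed = 3 − raw.
  item 1: 0
  item 3: 0
  item 6: 3
  item 8: 3
  item 10: 3
  item 13: 3 − 2 = 1
Sum = 0 + 0 + 3 + 3 + 3 + 1 = 10
Mean = 10 / 6 = 1.67

1.67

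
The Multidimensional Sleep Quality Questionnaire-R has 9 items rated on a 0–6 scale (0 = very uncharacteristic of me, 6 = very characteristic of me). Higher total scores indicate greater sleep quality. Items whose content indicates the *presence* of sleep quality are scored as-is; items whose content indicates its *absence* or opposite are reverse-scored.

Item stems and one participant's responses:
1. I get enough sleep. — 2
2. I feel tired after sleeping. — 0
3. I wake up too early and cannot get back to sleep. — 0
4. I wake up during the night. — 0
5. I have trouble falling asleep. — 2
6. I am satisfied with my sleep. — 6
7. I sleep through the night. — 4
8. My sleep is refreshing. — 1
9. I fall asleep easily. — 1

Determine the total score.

36

Items 2, 3, 4, 5 describe the absence/opposite of sleep quality → reverse-score.
on a 0–6 scale, reversed = 6 − raw.
  item 1: 2
  item 2: 6 − 0 = 6
  item 3: 6 − 0 = 6
  item 4: 6 − 0 = 6
  item 5: 6 − 2 = 4
  item 6: 6
  item 7: 4
  item 8: 1
  item 9: 1
Total = 2 + 6 + 6 + 6 + 4 + 6 + 4 + 1 + 1 = 36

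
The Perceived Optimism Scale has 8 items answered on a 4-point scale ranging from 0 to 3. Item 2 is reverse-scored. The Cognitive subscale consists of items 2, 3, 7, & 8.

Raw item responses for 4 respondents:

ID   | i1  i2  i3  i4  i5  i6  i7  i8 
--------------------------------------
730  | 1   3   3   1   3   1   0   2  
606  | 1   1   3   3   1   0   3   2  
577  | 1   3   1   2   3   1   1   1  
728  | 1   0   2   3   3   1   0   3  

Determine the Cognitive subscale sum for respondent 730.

5

Respondent 730 raw: 1, 3, 3, 1, 3, 1, 0, 2.
Cognitive items: 2, 3, 7, 8.
Reverse-coded (reverse-coded value = 3 − response):
  item 2: 3 − 3 = 0
  item 3: 3
  item 7: 0
  item 8: 2
Sum = 0 + 3 + 0 + 2 = 5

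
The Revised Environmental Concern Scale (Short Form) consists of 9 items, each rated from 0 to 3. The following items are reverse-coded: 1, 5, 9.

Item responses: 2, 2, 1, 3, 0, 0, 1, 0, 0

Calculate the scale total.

14

Raw sum = 9. Reverse-coded items: 1, 5, 9; their raw sum = 2.
Each reversal replaces raw with 3 − raw, changing the total by 3 − 2·raw per item.
Total = 9 + 3·3 − 2·2 = 9 + 9 − 4 = 14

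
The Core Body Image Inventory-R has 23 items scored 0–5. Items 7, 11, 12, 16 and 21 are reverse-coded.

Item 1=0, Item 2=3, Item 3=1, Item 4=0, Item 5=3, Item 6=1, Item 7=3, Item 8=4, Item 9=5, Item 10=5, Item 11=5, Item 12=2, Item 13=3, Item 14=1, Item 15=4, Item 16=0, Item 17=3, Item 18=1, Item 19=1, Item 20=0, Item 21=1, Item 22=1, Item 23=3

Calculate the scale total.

Apply reverse scoring (reverse-coded value = 5 − response):
  item 7: 5 − 3 = 2
  item 11: 5 − 5 = 0
  item 12: 5 − 2 = 3
  item 16: 5 − 0 = 5
  item 21: 5 − 1 = 4
After reverse-coding: 0, 3, 1, 0, 3, 1, 2, 4, 5, 5, 0, 3, 3, 1, 4, 5, 3, 1, 1, 0, 4, 1, 3
Total = 0 + 3 + 1 + 0 + 3 + 1 + 2 + 4 + 5 + 5 + 0 + 3 + 3 + 1 + 4 + 5 + 3 + 1 + 1 + 0 + 4 + 1 + 3 = 53

53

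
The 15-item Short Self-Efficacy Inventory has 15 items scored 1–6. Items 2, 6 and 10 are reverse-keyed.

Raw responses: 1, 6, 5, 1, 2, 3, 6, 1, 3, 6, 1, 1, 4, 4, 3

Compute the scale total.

38

Apply reverse scoring (reverse-coded value = 7 − response):
  item 2: 7 − 6 = 1
  item 6: 7 − 3 = 4
  item 10: 7 − 6 = 1
Scored items: 1, 1, 5, 1, 2, 4, 6, 1, 3, 1, 1, 1, 4, 4, 3
Total = 1 + 1 + 5 + 1 + 2 + 4 + 6 + 1 + 3 + 1 + 1 + 1 + 4 + 4 + 3 = 38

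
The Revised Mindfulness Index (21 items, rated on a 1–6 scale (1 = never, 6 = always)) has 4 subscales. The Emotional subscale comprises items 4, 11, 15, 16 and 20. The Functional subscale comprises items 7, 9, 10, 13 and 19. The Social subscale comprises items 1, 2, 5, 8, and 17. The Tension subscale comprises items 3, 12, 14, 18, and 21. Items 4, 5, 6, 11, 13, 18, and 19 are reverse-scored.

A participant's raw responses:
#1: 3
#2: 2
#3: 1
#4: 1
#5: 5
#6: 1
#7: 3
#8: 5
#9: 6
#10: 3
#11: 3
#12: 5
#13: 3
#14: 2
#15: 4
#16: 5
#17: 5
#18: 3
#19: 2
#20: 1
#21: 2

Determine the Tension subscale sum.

Tension items: 3, 12, 14, 18, 21.
Of these, item 18 is reverse-scored; reversed = (1+6) − raw = 7 − raw.
  item 3: 1
  item 12: 5
  item 14: 2
  item 18: 7 − 3 = 4
  item 21: 2
Sum = 1 + 5 + 2 + 4 + 2 = 14

14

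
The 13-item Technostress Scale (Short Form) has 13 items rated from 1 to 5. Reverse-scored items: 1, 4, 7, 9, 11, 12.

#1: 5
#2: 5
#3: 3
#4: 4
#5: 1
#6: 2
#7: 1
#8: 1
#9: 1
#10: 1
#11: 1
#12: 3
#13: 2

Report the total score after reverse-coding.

36

Reverse-coded items (reversed = (1+5) − raw = 6 − raw):
  item 1: 6 − 5 = 1
  item 4: 6 − 4 = 2
  item 7: 6 − 1 = 5
  item 9: 6 − 1 = 5
  item 11: 6 − 1 = 5
  item 12: 6 − 3 = 3
Scored items: 1, 5, 3, 2, 1, 2, 5, 1, 5, 1, 5, 3, 2
Total = 1 + 5 + 3 + 2 + 1 + 2 + 5 + 1 + 5 + 1 + 5 + 3 + 2 = 36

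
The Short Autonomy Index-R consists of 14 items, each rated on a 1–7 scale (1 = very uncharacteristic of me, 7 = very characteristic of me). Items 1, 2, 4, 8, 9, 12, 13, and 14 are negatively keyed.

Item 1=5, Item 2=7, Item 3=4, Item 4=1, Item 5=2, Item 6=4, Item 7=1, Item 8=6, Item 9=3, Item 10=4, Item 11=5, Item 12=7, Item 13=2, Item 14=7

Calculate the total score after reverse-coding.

46

Raw sum = 58. Negatively keyed items: 1, 2, 4, 8, 9, 12, 13, 14; their raw sum = 38.
Each reversal replaces raw with 8 − raw, changing the total by 8 − 2·raw per item.
Total = 58 + 8·8 − 2·38 = 58 + 64 − 76 = 46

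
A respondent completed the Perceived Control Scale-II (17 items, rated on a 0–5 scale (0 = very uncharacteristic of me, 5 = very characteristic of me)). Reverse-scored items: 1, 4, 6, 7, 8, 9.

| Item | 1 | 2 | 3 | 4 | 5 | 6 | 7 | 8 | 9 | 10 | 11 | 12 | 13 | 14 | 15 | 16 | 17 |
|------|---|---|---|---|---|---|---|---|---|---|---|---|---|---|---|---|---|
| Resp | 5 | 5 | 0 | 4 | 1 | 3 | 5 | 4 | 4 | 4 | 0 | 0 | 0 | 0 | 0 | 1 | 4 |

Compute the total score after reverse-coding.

Raw sum = 40. Reverse-scored items: 1, 4, 6, 7, 8, 9; their raw sum = 25.
Each reversal replaces raw with 5 − raw, changing the total by 5 − 2·raw per item.
Total = 40 + 6·5 − 2·25 = 40 + 30 − 50 = 20

20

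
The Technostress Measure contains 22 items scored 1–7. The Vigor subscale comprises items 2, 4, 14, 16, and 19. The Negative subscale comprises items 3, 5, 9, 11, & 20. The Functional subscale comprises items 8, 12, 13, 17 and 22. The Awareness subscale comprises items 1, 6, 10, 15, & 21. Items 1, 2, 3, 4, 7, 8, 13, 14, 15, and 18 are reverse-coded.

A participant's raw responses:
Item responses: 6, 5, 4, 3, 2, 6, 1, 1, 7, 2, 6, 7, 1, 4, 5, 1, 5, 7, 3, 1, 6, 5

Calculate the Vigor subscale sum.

Vigor items: 2, 4, 14, 16, 19.
Of these, items 2, 4 and 14 are reverse-coded; reverse-coded value = 8 − response.
  item 2: 8 − 5 = 3
  item 4: 8 − 3 = 5
  item 14: 8 − 4 = 4
  item 16: 1
  item 19: 3
Sum = 3 + 5 + 4 + 1 + 3 = 16

16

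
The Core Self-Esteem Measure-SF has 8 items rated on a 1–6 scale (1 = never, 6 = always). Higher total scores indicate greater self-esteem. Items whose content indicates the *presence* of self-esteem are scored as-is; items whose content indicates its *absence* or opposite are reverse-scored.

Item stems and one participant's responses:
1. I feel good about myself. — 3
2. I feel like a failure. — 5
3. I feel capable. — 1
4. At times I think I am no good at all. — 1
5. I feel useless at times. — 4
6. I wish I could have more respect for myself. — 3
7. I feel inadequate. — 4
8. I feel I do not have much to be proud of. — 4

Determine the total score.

25

Items 2, 4, 5, 6, 7, 8 describe the absence/opposite of self-esteem → reverse-score.
reversed = (1+6) − raw = 7 − raw.
  item 1: 3
  item 2: 7 − 5 = 2
  item 3: 1
  item 4: 7 − 1 = 6
  item 5: 7 − 4 = 3
  item 6: 7 − 3 = 4
  item 7: 7 − 4 = 3
  item 8: 7 − 4 = 3
Total = 3 + 2 + 1 + 6 + 3 + 4 + 3 + 3 = 25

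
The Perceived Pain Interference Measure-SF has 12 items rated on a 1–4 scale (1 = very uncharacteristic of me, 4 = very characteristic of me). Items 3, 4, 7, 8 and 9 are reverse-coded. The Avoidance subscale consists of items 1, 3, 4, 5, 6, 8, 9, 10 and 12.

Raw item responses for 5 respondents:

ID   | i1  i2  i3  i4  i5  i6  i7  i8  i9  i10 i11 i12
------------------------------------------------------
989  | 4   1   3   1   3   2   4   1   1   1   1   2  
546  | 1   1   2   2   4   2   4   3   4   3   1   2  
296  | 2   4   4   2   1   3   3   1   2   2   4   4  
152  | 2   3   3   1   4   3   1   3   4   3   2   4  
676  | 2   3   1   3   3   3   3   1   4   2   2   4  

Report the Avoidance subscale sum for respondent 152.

Respondent 152 raw: 2, 3, 3, 1, 4, 3, 1, 3, 4, 3, 2, 4.
Avoidance items: 1, 3, 4, 5, 6, 8, 9, 10, 12.
Reverse-coded (reverse-coded value = 5 − response):
  item 1: 2
  item 3: 5 − 3 = 2
  item 4: 5 − 1 = 4
  item 5: 4
  item 6: 3
  item 8: 5 − 3 = 2
  item 9: 5 − 4 = 1
  item 10: 3
  item 12: 4
Sum = 2 + 2 + 4 + 4 + 3 + 2 + 1 + 3 + 4 = 25

25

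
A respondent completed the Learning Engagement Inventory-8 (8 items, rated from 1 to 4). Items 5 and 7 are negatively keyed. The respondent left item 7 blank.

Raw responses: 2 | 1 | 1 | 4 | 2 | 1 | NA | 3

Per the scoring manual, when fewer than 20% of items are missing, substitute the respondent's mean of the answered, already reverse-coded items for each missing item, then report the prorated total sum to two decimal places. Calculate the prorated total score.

17.14

Reverse-coded (on a 1–4 scale, reversed = 5 − raw):
  item 5: 5 − 2 = 3
Completed scored items (7 of 8): 2, 1, 1, 4, 3, 1, 3; sum = 15.
Person mean = 15 / 7 ≈ 2.1429
Prorated total = (15 / 7) × 8 = 17.14 (to 2 dp)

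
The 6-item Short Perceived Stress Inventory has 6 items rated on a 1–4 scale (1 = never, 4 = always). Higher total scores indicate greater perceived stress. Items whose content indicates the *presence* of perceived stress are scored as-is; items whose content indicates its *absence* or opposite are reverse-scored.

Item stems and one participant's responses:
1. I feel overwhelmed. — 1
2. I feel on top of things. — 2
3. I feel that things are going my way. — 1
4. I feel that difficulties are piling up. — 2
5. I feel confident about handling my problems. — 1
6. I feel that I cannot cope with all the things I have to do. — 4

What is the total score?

Items 2, 3, 5 describe the absence/opposite of perceived stress → reverse-score.
reversed = (1+4) − raw = 5 − raw.
  item 1: 1
  item 2: 5 − 2 = 3
  item 3: 5 − 1 = 4
  item 4: 2
  item 5: 5 − 1 = 4
  item 6: 4
Total = 1 + 3 + 4 + 2 + 4 + 4 = 18

18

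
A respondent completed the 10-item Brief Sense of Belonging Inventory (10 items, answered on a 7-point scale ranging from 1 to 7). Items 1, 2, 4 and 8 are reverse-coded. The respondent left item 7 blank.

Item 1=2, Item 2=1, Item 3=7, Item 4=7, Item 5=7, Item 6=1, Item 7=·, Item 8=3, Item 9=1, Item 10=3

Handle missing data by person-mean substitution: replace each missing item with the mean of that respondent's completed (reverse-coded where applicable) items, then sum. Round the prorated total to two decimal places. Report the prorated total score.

Reverse-coded (on a 1–7 scale, reversed = 8 − raw):
  item 1: 8 − 2 = 6
  item 2: 8 − 1 = 7
  item 4: 8 − 7 = 1
  item 8: 8 − 3 = 5
Completed scored items (9 of 10): 6, 7, 7, 1, 7, 1, 5, 1, 3; sum = 38.
Person mean = 38 / 9 ≈ 4.2222
Prorated total = (38 / 9) × 10 = 42.22 (to 2 dp)

42.22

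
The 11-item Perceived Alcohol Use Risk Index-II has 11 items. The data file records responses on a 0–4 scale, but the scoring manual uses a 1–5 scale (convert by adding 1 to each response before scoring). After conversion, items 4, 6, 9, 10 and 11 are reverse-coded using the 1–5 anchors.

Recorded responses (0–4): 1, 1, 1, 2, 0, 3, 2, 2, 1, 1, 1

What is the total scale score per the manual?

Convert to 1–5: 2, 2, 2, 3, 1, 4, 3, 3, 2, 2, 2
Reverse-coded (on a 1–5 scale, reversed = 6 − raw):
  item 4: 6 − 3 = 3
  item 6: 6 − 4 = 2
  item 9: 6 − 2 = 4
  item 10: 6 − 2 = 4
  item 11: 6 − 2 = 4
Scored: 2, 2, 2, 3, 1, 2, 3, 3, 4, 4, 4
Total = 30

30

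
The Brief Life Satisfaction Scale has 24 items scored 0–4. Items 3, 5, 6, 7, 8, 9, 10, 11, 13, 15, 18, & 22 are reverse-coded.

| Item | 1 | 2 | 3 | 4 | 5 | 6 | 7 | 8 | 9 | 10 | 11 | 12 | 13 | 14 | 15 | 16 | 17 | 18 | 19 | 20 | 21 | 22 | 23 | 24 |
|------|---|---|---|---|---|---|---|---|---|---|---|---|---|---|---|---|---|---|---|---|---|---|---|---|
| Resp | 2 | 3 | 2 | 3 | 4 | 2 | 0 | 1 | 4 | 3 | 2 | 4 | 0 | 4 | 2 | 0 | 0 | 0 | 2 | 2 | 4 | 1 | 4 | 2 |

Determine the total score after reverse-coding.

57

Reversing items 3, 5, 6, 7, 8, 9, 10, 11, 13, 15, 18, and 22 with 4 − raw:
Total = 2 + 3 + (4−2) + 3 + (4−4) + (4−2) + (4−0) + (4−1) + (4−4) + (4−3) + (4−2) + 4 + (4−0) + 4 + (4−2) + 0 + 0 + (4−0) + 2 + 2 + 4 + (4−1) + 4 + 2
      = 2 + 3 + 2 + 3 + 0 + 2 + 4 + 3 + 0 + 1 + 2 + 4 + 4 + 4 + 2 + 0 + 0 + 4 + 2 + 2 + 4 + 3 + 4 + 2 = 57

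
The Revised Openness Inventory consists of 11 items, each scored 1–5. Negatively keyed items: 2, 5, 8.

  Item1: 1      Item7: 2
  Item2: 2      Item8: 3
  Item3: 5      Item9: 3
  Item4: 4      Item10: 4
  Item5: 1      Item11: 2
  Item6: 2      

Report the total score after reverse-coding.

Negatively keyed items use 6 − raw:
  item 2: 6 − 2 = 4
  item 5: 6 − 1 = 5
  item 8: 6 − 3 = 3
Scored responses: 1, 4, 5, 4, 5, 2, 2, 3, 3, 4, 2
Total = 1 + 4 + 5 + 4 + 5 + 2 + 2 + 3 + 3 + 4 + 2 = 35

35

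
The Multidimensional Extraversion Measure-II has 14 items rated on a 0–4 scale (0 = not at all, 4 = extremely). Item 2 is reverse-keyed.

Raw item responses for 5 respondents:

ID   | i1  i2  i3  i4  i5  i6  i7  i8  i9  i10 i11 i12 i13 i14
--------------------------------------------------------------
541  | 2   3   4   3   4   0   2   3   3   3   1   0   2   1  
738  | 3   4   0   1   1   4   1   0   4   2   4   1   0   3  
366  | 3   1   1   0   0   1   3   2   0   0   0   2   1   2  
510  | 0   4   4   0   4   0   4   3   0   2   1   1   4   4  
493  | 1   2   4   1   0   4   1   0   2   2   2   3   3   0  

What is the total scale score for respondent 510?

Respondent 510 raw: 0, 4, 4, 0, 4, 0, 4, 3, 0, 2, 1, 1, 4, 4.
Reverse-coded (reversed = (0+4) − raw = 4 − raw):
  item 1: 0
  item 2: 4 − 4 = 0
  item 3: 4
  item 4: 0
  item 5: 4
  item 6: 0
  item 7: 4
  item 8: 3
  item 9: 0
  item 10: 2
  item 11: 1
  item 12: 1
  item 13: 4
  item 14: 4
Sum = 0 + 0 + 4 + 0 + 4 + 0 + 4 + 3 + 0 + 2 + 1 + 1 + 4 + 4 = 27

27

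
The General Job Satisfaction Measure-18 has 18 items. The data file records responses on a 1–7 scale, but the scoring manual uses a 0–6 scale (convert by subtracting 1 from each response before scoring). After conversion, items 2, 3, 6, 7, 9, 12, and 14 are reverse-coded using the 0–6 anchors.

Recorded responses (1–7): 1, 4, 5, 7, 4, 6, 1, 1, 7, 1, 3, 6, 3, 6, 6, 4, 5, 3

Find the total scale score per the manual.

Convert to 0–6: 0, 3, 4, 6, 3, 5, 0, 0, 6, 0, 2, 5, 2, 5, 5, 3, 4, 2
Reverse-coded (reversed = (0+6) − raw = 6 − raw):
  item 2: 6 − 3 = 3
  item 3: 6 − 4 = 2
  item 6: 6 − 5 = 1
  item 7: 6 − 0 = 6
  item 9: 6 − 6 = 0
  item 12: 6 − 5 = 1
  item 14: 6 − 5 = 1
Scored: 0, 3, 2, 6, 3, 1, 6, 0, 0, 0, 2, 1, 2, 1, 5, 3, 4, 2
Total = 41

41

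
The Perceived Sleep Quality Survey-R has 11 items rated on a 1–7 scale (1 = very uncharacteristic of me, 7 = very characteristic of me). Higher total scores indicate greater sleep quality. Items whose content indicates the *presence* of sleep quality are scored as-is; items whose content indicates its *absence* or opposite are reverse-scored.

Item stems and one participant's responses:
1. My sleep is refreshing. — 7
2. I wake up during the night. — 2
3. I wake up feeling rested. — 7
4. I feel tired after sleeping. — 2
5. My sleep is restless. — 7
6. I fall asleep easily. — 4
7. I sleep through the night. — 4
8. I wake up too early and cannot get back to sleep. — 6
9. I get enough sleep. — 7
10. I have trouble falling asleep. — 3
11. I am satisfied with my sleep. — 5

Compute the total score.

Items 2, 4, 5, 8, 10 describe the absence/opposite of sleep quality → reverse-score.
reversed = (1+7) − raw = 8 − raw.
  item 1: 7
  item 2: 8 − 2 = 6
  item 3: 7
  item 4: 8 − 2 = 6
  item 5: 8 − 7 = 1
  item 6: 4
  item 7: 4
  item 8: 8 − 6 = 2
  item 9: 7
  item 10: 8 − 3 = 5
  item 11: 5
Total = 7 + 6 + 7 + 6 + 1 + 4 + 4 + 2 + 7 + 5 + 5 = 54

54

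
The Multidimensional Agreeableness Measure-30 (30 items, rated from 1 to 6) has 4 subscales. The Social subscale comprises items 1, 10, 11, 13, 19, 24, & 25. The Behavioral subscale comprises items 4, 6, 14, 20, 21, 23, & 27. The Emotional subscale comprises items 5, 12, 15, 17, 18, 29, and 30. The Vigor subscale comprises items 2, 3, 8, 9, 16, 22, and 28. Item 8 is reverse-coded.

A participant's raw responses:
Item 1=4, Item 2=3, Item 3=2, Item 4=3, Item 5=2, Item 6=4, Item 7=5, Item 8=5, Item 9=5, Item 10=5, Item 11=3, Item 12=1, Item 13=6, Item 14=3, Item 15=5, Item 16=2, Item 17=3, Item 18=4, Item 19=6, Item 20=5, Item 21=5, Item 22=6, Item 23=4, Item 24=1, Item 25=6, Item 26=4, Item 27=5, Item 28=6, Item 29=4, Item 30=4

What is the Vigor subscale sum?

26

Vigor items: 2, 3, 8, 9, 16, 22, 28.
Of these, item 8 is reverse-coded; reversed = (1+6) − raw = 7 − raw.
  item 2: 3
  item 3: 2
  item 8: 7 − 5 = 2
  item 9: 5
  item 16: 2
  item 22: 6
  item 28: 6
Sum = 3 + 2 + 2 + 5 + 2 + 6 + 6 = 26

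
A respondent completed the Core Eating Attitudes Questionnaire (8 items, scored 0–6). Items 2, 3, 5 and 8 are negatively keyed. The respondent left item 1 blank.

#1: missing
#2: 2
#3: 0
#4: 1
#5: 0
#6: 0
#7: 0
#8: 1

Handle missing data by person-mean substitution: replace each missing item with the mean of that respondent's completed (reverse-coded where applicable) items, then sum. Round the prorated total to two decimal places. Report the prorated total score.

25.14

Reverse-coded (reverse-coded value = 6 − response):
  item 2: 6 − 2 = 4
  item 3: 6 − 0 = 6
  item 5: 6 − 0 = 6
  item 8: 6 − 1 = 5
Completed scored items (7 of 8): 4, 6, 1, 6, 0, 0, 5; sum = 22.
Person mean = 22 / 7 ≈ 3.1429
Prorated total = (22 / 7) × 8 = 25.14 (to 2 dp)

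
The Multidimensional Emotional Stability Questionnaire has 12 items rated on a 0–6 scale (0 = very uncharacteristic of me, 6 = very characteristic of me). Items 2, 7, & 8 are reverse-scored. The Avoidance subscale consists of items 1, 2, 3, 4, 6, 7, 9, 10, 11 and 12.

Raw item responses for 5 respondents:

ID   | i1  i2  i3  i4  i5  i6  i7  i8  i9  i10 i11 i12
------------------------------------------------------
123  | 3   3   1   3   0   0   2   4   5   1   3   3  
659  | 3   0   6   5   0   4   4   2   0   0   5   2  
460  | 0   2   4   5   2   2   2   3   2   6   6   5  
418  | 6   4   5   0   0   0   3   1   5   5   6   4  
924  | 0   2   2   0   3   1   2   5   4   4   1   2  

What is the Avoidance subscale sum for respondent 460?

Respondent 460 raw: 0, 2, 4, 5, 2, 2, 2, 3, 2, 6, 6, 5.
Avoidance items: 1, 2, 3, 4, 6, 7, 9, 10, 11, 12.
Reverse-coded (on a 0–6 scale, reversed = 6 − raw):
  item 1: 0
  item 2: 6 − 2 = 4
  item 3: 4
  item 4: 5
  item 6: 2
  item 7: 6 − 2 = 4
  item 9: 2
  item 10: 6
  item 11: 6
  item 12: 5
Sum = 0 + 4 + 4 + 5 + 2 + 4 + 2 + 6 + 6 + 5 = 38

38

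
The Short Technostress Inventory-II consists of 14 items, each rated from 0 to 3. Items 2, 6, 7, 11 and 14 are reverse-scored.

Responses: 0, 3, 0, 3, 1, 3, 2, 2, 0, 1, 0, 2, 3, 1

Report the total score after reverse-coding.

18

Reversing items 2, 6, 7, 11 and 14 with 3 − raw:
Total = 0 + (3−3) + 0 + 3 + 1 + (3−3) + (3−2) + 2 + 0 + 1 + (3−0) + 2 + 3 + (3−1)
      = 0 + 0 + 0 + 3 + 1 + 0 + 1 + 2 + 0 + 1 + 3 + 2 + 3 + 2 = 18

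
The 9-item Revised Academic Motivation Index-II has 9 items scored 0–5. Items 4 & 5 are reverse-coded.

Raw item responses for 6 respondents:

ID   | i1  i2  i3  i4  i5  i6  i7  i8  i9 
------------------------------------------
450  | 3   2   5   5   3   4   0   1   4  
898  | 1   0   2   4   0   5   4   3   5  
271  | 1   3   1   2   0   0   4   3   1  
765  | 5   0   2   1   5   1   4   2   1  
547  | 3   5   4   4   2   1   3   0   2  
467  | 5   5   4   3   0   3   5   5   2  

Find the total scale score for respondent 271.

21

Respondent 271 raw: 1, 3, 1, 2, 0, 0, 4, 3, 1.
Reverse-coded (on a 0–5 scale, reversed = 5 − raw):
  item 1: 1
  item 2: 3
  item 3: 1
  item 4: 5 − 2 = 3
  item 5: 5 − 0 = 5
  item 6: 0
  item 7: 4
  item 8: 3
  item 9: 1
Sum = 1 + 3 + 1 + 3 + 5 + 0 + 4 + 3 + 1 = 21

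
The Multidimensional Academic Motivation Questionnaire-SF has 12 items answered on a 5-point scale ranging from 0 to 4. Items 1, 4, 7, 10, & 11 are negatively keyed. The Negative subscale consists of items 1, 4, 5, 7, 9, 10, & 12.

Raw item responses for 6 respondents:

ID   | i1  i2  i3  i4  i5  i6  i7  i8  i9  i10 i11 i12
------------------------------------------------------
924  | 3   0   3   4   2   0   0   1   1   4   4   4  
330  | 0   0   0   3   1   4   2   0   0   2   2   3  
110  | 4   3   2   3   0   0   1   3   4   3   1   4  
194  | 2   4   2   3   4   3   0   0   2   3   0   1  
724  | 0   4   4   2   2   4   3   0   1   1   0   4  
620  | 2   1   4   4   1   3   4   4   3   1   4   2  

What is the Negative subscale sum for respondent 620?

Respondent 620 raw: 2, 1, 4, 4, 1, 3, 4, 4, 3, 1, 4, 2.
Negative items: 1, 4, 5, 7, 9, 10, 12.
Reverse-coded (reverse-coded value = 4 − response):
  item 1: 4 − 2 = 2
  item 4: 4 − 4 = 0
  item 5: 1
  item 7: 4 − 4 = 0
  item 9: 3
  item 10: 4 − 1 = 3
  item 12: 2
Sum = 2 + 0 + 1 + 0 + 3 + 3 + 2 = 11

11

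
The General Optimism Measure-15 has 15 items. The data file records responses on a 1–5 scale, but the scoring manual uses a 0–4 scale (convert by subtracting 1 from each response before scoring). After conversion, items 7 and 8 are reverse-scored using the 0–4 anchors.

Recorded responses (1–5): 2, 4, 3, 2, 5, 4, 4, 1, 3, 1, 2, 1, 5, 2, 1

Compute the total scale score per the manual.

Convert to 0–4: 1, 3, 2, 1, 4, 3, 3, 0, 2, 0, 1, 0, 4, 1, 0
Reverse-coded (reverse-coded value = 4 − response):
  item 7: 4 − 3 = 1
  item 8: 4 − 0 = 4
Scored: 1, 3, 2, 1, 4, 3, 1, 4, 2, 0, 1, 0, 4, 1, 0
Total = 27

27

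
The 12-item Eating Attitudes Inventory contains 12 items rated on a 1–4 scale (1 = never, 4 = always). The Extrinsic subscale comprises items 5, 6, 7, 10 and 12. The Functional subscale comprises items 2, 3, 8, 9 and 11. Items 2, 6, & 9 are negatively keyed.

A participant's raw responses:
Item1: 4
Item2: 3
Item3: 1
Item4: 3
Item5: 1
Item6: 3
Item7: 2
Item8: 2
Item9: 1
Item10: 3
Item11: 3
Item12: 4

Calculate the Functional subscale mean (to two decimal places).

Functional items: 2, 3, 8, 9, 11.
Of these, items 2 and 9 are negatively keyed; reverse-coded value = 5 − response.
  item 2: 5 − 3 = 2
  item 3: 1
  item 8: 2
  item 9: 5 − 1 = 4
  item 11: 3
Sum = 2 + 1 + 2 + 4 + 3 = 12
Mean = 12 / 5 = 2.40

2.40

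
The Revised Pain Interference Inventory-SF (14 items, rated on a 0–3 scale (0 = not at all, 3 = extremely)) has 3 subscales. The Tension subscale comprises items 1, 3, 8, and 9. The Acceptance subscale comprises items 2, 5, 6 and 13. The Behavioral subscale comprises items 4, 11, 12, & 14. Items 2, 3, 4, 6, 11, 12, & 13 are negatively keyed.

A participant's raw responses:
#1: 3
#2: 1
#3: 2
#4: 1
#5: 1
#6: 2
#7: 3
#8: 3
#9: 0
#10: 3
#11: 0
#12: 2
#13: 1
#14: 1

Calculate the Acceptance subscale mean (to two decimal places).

1.50

Acceptance items: 2, 5, 6, 13.
Of these, items 2, 6 and 13 are negatively keyed; reverse-coded value = 3 − response.
  item 2: 3 − 1 = 2
  item 5: 1
  item 6: 3 − 2 = 1
  item 13: 3 − 1 = 2
Sum = 2 + 1 + 1 + 2 = 6
Mean = 6 / 4 = 1.50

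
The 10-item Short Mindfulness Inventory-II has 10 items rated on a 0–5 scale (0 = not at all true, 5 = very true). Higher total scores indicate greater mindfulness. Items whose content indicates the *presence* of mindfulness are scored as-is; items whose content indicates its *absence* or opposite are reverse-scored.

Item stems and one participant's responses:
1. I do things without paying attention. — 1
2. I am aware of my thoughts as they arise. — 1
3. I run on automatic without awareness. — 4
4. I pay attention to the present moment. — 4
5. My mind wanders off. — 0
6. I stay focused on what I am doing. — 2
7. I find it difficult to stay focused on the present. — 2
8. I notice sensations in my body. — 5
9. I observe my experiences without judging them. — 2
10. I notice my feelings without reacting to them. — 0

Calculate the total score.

27

Items 1, 3, 5, 7 describe the absence/opposite of mindfulness → reverse-score.
reverse-coded value = 5 − response.
  item 1: 5 − 1 = 4
  item 2: 1
  item 3: 5 − 4 = 1
  item 4: 4
  item 5: 5 − 0 = 5
  item 6: 2
  item 7: 5 − 2 = 3
  item 8: 5
  item 9: 2
  item 10: 0
Total = 4 + 1 + 1 + 4 + 5 + 2 + 3 + 5 + 2 + 0 = 27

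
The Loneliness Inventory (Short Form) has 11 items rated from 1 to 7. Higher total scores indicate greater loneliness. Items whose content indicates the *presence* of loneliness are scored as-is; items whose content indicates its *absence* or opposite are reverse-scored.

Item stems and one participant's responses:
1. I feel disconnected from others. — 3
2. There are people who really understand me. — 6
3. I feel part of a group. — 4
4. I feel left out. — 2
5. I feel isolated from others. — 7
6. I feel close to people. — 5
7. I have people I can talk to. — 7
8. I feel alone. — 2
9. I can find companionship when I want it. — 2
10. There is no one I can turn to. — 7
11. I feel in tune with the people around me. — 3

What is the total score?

Items 2, 3, 6, 7, 9, 11 describe the absence/opposite of loneliness → reverse-score.
reverse-coded value = 8 − response.
  item 1: 3
  item 2: 8 − 6 = 2
  item 3: 8 − 4 = 4
  item 4: 2
  item 5: 7
  item 6: 8 − 5 = 3
  item 7: 8 − 7 = 1
  item 8: 2
  item 9: 8 − 2 = 6
  item 10: 7
  item 11: 8 − 3 = 5
Total = 3 + 2 + 4 + 2 + 7 + 3 + 1 + 2 + 6 + 7 + 5 = 42

42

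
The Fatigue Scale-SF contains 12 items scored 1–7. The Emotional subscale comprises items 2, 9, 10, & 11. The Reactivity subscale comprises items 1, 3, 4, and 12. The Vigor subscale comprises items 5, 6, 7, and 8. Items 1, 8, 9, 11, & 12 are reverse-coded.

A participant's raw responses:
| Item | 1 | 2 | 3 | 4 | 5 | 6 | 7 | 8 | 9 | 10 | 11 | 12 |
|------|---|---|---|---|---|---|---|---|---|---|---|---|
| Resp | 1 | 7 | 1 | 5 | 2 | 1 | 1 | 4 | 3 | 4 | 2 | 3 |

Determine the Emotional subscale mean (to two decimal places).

Emotional items: 2, 9, 10, 11.
Of these, items 9 & 11 are reverse-coded; reversed = (1+7) − raw = 8 − raw.
  item 2: 7
  item 9: 8 − 3 = 5
  item 10: 4
  item 11: 8 − 2 = 6
Sum = 7 + 5 + 4 + 6 = 22
Mean = 22 / 4 = 5.50

5.50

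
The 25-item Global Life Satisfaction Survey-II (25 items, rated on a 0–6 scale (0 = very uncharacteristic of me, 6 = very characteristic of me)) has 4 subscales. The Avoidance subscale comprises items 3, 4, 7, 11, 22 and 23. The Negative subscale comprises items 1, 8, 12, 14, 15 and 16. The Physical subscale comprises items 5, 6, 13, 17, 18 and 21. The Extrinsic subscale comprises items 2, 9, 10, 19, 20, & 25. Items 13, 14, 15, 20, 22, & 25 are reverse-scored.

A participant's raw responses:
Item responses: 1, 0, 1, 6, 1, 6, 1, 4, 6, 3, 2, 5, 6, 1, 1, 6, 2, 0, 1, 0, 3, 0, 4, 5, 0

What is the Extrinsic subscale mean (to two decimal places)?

3.67

Extrinsic items: 2, 9, 10, 19, 20, 25.
Of these, items 20 and 25 are reverse-scored; reversed = (0+6) − raw = 6 − raw.
  item 2: 0
  item 9: 6
  item 10: 3
  item 19: 1
  item 20: 6 − 0 = 6
  item 25: 6 − 0 = 6
Sum = 0 + 6 + 3 + 1 + 6 + 6 = 22
Mean = 22 / 6 = 3.67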